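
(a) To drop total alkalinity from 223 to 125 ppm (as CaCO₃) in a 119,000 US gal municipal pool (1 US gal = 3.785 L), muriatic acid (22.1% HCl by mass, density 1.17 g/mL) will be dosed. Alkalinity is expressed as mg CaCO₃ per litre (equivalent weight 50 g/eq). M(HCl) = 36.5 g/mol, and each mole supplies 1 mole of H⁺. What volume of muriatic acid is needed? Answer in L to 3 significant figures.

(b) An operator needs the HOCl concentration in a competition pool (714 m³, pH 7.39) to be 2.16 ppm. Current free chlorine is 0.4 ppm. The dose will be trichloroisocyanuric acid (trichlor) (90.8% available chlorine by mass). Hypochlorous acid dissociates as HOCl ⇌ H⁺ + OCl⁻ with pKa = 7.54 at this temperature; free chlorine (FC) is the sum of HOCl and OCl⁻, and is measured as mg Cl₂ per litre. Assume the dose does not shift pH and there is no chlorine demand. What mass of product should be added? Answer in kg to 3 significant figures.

(a) Volume: 119,000 US gal × 3.785 L/gal = 450,415 L.
(a) Alkalinity to neutralize: (223 − 125) = 98 mg/L as CaCO₃ × 450,415 L = 44,140 g as CaCO₃.
(a) Equivalents of H⁺ required: 44,140 ÷ 50 g/eq = 882.8 eq = 882.8 mol HCl.
(a) Mass of HCl: 882.8 × 36.5 = 32,220 g.
(a) Mass of 22.1% solution: 32,220 / 0.221 = 145,800 g.
(a) Volume: 145,800 g ÷ 1.17 g/mL = 124,600 mL.

(b) Volume: 714 m³ = 714,000 L.
(b) [OCl⁻]/[HOCl] = 10^(pH − pKa) = 10^(7.39 − 7.54) = 0.7079; fraction as HOCl = 1/(1 + 0.7079) = 0.5855.
(b) Free chlorine required for 2.16 ppm HOCl: 2.16 / 0.5855 = 3.689 ppm.
(b) FC to add: 3.689 − 0.4 = 3.289 mg/L as Cl₂.
(b) Cl₂ equivalent: 3.289 mg/L × 714,000 L = 2348 g.
(b) Product at 90.8% available Cl: 2348 / 0.908 = 2586 g.

(a) 125 L; (b) 2.59 kg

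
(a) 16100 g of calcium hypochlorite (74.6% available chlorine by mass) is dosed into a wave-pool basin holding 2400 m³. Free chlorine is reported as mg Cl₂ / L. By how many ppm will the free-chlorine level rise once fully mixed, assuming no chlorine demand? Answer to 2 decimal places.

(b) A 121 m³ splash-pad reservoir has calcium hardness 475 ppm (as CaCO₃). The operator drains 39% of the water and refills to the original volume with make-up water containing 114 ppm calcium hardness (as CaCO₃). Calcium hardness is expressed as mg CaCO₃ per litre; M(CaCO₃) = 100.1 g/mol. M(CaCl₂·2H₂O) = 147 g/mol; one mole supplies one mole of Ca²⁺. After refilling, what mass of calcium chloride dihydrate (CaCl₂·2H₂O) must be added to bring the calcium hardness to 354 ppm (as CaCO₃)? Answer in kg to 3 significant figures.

(a) Volume: 2400 m³ = 2,400,000 L.
(a) Available chlorine delivered: 16,100 g × 0.746 = 12,010 g as Cl₂.
(a) Concentration rise: 12,010 g / 2,400,000 L = 5.004 mg/L = 5.00 ppm.

(b) Volume: 121 m³ = 121,000 L.
(b) After draining 39% and refilling: 475 × 0.61 + 114 × 0.39 = 334.21 ppm.
(b) Deficit to target: 354 − 334.21 = 19.79 mg/L.
(b) As CaCO₃: 19.79 mg/L × 121,000 L = 2395 g; ÷ 100.1 = 23.92 mol Ca²⁺.
(b) Mass: 23.92 × 147 = 3517 g.

(a) 5.00 ppm; (b) 3.52 kg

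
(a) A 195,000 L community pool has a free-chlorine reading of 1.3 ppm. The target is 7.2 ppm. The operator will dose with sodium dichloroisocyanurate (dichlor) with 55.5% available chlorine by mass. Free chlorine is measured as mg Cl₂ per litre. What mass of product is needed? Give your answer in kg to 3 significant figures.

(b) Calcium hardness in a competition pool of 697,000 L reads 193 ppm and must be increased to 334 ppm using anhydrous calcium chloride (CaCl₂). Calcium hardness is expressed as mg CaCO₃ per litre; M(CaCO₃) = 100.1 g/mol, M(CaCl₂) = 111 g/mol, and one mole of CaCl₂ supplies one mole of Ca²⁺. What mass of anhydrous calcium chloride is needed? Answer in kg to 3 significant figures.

(a) 2.07 kg; (b) 109 kg

(a) Chlorine deficit: 7.2 − 1.3 = 5.9 ppm = 5.9 mg/L as Cl₂.
(a) Cl₂ equivalent needed: 5.9 mg/L × 195,000 L = 1,150,000 mg = 1150 g.
(a) Product at 55.5% available chlorine: 1150 / 0.555 = 2073 g.

(b) Hardness to add: (334 − 193) = 141 mg/L as CaCO₃ × 697,000 L = 98,280 g as CaCO₃.
(b) Moles of Ca²⁺ (1 mol Ca²⁺ ≡ 1 mol CaCO₃): 98,280 / 100.1 g/mol = 981.8 mol.
(b) Mass of CaCl₂: 981.8 × 111 = 109,000 g.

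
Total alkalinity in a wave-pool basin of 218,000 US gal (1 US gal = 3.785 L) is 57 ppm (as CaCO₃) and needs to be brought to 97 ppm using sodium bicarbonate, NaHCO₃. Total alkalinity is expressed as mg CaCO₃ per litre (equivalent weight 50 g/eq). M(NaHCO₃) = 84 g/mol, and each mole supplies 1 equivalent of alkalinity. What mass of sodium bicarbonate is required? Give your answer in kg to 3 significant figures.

55.4 kg

Volume: 218,000 US gal × 3.785 L/gal = 825,130 L.
Alkalinity to add: (97 − 57) = 40 mg/L as CaCO₃ × 825,130 L = 33,010 g as CaCO₃.
Equivalents: 33,010 g ÷ 50 g/eq = 660.1 eq.
NaHCO₃ supplies 1 eq per mole → 660.1 mol.
Mass: 660.1 mol × 84 g/mol = 55,450 g.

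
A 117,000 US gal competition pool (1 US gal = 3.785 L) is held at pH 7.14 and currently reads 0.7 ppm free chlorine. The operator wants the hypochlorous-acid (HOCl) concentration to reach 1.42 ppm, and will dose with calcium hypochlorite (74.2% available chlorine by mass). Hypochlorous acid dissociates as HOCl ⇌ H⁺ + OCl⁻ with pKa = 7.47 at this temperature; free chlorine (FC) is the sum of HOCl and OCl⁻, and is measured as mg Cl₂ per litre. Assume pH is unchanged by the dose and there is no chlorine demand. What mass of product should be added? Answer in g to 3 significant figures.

Volume: 117,000 US gal × 3.785 L/gal = 442,845 L.
[OCl⁻]/[HOCl] = 10^(pH − pKa) = 10^(7.14 − 7.47) = 0.4677; fraction as HOCl = 1/(1 + 0.4677) = 0.6813.
Free chlorine required for 1.42 ppm HOCl: 1.42 / 0.6813 = 2.084 ppm.
FC to add: 2.084 − 0.7 = 1.384 mg/L as Cl₂.
Cl₂ equivalent: 1.384 mg/L × 442,845 L = 613 g.
Product at 74.2% available Cl: 613 / 0.742 = 826.1 g.

826 g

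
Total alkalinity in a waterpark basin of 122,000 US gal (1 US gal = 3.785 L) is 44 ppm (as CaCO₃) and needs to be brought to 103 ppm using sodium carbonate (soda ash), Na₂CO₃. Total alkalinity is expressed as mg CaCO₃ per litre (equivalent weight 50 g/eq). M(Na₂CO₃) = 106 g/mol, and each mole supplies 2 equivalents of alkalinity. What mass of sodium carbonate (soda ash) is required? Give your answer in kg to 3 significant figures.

Volume: 122,000 US gal × 3.785 L/gal = 461,770 L.
Alkalinity to add: (103 − 44) = 59 mg/L as CaCO₃ × 461,770 L = 27,240 g as CaCO₃.
Equivalents: 27,240 g ÷ 50 g/eq = 544.9 eq.
Each mole of Na₂CO₃ supplies 2 eq, so 544.9 / 2 = 272.4 mol.
Mass: 272.4 mol × 106 g/mol = 28,880 g.

28.9 kg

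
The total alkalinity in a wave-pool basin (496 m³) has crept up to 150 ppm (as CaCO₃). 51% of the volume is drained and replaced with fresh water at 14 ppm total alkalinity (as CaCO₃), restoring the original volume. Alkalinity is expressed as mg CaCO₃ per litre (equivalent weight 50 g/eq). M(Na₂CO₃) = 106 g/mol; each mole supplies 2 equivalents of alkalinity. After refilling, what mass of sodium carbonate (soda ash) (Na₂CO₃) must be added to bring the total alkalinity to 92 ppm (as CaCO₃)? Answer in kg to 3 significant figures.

5.97 kg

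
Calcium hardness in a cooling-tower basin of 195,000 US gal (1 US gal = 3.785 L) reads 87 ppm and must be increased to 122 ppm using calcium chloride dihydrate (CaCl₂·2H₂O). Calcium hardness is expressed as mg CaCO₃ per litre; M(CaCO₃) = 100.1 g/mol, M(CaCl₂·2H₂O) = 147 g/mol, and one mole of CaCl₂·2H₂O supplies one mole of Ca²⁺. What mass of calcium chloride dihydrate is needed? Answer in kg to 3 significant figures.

Volume: 195,000 US gal × 3.785 L/gal = 738,075 L.
Hardness to add: (122 − 87) = 35 mg/L as CaCO₃ × 738,075 L = 25,830 g as CaCO₃.
Moles of Ca²⁺ (1 mol Ca²⁺ ≡ 1 mol CaCO₃): 25,830 / 100.1 g/mol = 258.1 mol.
Mass of CaCl₂·2H₂O: 258.1 × 147 = 37,940 g.

37.9 kg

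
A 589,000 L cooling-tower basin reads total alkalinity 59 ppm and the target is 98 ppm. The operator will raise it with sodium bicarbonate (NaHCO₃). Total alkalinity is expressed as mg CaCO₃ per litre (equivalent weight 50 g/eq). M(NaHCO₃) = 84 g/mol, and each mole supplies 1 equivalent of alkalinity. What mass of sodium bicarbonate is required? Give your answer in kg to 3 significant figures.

Alkalinity to add: (98 − 59) = 39 mg/L as CaCO₃ × 589,000 L = 22,970 g as CaCO₃.
Equivalents: 22,970 g ÷ 50 g/eq = 459.4 eq.
NaHCO₃ supplies 1 eq per mole → 459.4 mol.
Mass: 459.4 mol × 84 g/mol = 38,590 g.

38.6 kg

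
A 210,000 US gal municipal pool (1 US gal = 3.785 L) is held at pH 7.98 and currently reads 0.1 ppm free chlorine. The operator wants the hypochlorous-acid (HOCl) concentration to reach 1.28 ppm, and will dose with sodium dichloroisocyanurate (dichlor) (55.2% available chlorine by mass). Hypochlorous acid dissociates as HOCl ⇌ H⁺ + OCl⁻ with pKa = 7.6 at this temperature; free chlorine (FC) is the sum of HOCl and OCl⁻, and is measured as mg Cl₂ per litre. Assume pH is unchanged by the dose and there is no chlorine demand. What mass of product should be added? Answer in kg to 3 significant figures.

6.12 kg

Volume: 210,000 US gal × 3.785 L/gal = 794,850 L.
[OCl⁻]/[HOCl] = 10^(pH − pKa) = 10^(7.98 − 7.6) = 2.399; fraction as HOCl = 1/(1 + 2.399) = 0.2942.
Free chlorine required for 1.28 ppm HOCl: 1.28 / 0.2942 = 4.351 ppm.
FC to add: 4.351 − 0.1 = 4.251 mg/L as Cl₂.
Cl₂ equivalent: 4.251 mg/L × 794,850 L = 3379 g.
Product at 55.2% available Cl: 3379 / 0.552 = 6120 g.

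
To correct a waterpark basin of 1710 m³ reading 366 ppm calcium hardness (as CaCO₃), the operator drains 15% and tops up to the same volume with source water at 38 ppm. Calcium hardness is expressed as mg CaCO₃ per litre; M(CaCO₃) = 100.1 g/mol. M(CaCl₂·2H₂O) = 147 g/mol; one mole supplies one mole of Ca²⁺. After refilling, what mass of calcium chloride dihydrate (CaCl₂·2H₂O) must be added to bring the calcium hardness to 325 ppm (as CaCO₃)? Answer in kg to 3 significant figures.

20.6 kg

Volume: 1710 m³ = 1,710,000 L.
After draining 15% and refilling: 366 × 0.85 + 38 × 0.15 = 316.8 ppm.
Deficit to target: 325 − 316.8 = 8.2 mg/L.
As CaCO₃: 8.2 mg/L × 1,710,000 L = 14,020 g; ÷ 100.1 = 140.1 mol Ca²⁺.
Mass: 140.1 × 147 = 20,590 g.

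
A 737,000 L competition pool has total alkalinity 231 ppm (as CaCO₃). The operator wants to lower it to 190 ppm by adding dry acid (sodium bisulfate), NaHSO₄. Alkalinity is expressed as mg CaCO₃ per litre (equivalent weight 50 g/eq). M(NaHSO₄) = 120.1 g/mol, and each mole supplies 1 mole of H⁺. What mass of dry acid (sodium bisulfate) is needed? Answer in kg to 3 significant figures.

72.6 kg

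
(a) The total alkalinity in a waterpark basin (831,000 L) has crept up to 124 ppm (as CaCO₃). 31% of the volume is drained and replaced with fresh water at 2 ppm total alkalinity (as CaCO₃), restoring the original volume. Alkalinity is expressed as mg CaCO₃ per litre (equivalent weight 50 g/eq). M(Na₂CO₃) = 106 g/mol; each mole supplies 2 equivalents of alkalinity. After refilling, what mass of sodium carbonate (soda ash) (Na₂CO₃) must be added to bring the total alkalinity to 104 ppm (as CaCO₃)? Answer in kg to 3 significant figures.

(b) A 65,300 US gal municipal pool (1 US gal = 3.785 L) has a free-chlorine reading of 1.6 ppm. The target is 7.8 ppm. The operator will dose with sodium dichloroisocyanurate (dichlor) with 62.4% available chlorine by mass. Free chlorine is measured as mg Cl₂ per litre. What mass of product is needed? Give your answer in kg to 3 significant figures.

(a) 15.7 kg; (b) 2.46 kg

(a) After draining 31% and refilling: 124 × 0.69 + 2 × 0.31 = 86.18 ppm.
(a) Deficit to target: 104 − 86.18 = 17.82 mg/L.
(a) As CaCO₃: 17.82 mg/L × 831,000 L = 14,810 g; ÷ 50 g/eq ÷ 2 = 148.1 mol Na₂CO₃.
(a) Mass: 148.1 × 106 = 15,700 g.

(b) Volume: 65,300 US gal × 3.785 L/gal = 247,160 L.
(b) Chlorine deficit: 7.8 − 1.6 = 6.2 ppm = 6.2 mg/L as Cl₂.
(b) Cl₂ equivalent needed: 6.2 mg/L × 247,160 L = 1,532,000 mg = 1532 g.
(b) Product at 62.4% available chlorine: 1532 / 0.624 = 2456 g.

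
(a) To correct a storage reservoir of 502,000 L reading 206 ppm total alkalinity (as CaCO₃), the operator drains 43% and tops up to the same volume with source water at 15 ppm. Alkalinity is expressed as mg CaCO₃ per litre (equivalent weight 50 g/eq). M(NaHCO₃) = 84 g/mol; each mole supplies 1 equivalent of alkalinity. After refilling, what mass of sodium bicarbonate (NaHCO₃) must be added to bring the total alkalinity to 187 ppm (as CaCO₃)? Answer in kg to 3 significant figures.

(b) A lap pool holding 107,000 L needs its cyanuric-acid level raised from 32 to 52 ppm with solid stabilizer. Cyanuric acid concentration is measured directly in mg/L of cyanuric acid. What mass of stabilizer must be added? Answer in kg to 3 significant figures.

(a) 53.2 kg; (b) 2.14 kg

(a) After draining 43% and refilling: 206 × 0.57 + 15 × 0.43 = 123.87 ppm.
(a) Deficit to target: 187 − 123.87 = 63.13 mg/L.
(a) As CaCO₃: 63.13 mg/L × 502,000 L = 31,690 g; ÷ 50 g/eq ÷ 1 = 633.8 mol NaHCO₃.
(a) Mass: 633.8 × 84 = 53,240 g.

(b) CYA to add: (52 − 32) = 20 mg/L × 107,000 L = 2140 g cyanuric acid.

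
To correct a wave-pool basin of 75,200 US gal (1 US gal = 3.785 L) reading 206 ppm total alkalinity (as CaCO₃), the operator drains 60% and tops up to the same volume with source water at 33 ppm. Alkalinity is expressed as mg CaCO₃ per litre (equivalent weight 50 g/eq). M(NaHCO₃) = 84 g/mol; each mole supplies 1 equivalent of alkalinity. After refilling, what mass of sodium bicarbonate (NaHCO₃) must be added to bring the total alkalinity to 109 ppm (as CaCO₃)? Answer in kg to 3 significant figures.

3.25 kg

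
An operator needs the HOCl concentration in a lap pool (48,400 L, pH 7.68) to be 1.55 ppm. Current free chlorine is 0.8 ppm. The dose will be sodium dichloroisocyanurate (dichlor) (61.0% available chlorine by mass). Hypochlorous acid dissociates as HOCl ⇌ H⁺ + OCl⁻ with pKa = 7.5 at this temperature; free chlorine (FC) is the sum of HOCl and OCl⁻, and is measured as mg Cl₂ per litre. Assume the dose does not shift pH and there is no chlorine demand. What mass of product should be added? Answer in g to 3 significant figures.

246 g

[OCl⁻]/[HOCl] = 10^(pH − pKa) = 10^(7.68 − 7.5) = 1.514; fraction as HOCl = 1/(1 + 1.514) = 0.3978.
Free chlorine required for 1.55 ppm HOCl: 1.55 / 0.3978 = 3.896 ppm.
FC to add: 3.896 − 0.8 = 3.096 mg/L as Cl₂.
Cl₂ equivalent: 3.096 mg/L × 48,400 L = 149.8 g.
Product at 61.0% available Cl: 149.8 / 0.61 = 245.7 g.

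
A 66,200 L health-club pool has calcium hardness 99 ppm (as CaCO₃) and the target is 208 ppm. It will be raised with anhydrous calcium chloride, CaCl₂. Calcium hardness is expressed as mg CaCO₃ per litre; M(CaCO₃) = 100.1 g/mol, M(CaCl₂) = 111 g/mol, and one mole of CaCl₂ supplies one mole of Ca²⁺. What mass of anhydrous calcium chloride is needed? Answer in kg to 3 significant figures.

Hardness to add: (208 − 99) = 109 mg/L as CaCO₃ × 66,200 L = 7216 g as CaCO₃.
Moles of Ca²⁺ (1 mol Ca²⁺ ≡ 1 mol CaCO₃): 7216 / 100.1 g/mol = 72.09 mol.
Mass of CaCl₂: 72.09 × 111 = 8002 g.

8.00 kg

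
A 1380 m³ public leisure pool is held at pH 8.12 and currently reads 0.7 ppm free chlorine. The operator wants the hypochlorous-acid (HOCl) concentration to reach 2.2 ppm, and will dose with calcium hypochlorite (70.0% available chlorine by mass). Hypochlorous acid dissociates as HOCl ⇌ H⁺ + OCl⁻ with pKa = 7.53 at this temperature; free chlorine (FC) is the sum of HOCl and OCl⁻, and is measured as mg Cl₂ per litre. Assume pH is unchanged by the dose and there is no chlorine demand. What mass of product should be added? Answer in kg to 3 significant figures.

19.8 kg

Volume: 1380 m³ = 1,380,000 L.
[OCl⁻]/[HOCl] = 10^(pH − pKa) = 10^(8.12 − 7.53) = 3.89; fraction as HOCl = 1/(1 + 3.89) = 0.2045.
Free chlorine required for 2.2 ppm HOCl: 2.2 / 0.2045 = 10.76 ppm.
FC to add: 10.76 − 0.7 = 10.06 mg/L as Cl₂.
Cl₂ equivalent: 10.06 mg/L × 1,380,000 L = 13,880 g.
Product at 70.0% available Cl: 13,880 / 0.7 = 19,830 g.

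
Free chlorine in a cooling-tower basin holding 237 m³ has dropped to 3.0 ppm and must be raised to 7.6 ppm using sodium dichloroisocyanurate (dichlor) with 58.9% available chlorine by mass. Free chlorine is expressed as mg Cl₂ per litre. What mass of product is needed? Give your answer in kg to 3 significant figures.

1.85 kg

Volume: 237 m³ = 237,000 L.
Chlorine deficit: 7.6 − 3.0 = 4.6 ppm = 4.6 mg/L as Cl₂.
Cl₂ equivalent needed: 4.6 mg/L × 237,000 L = 1,090,000 mg = 1090 g.
Product at 58.9% available chlorine: 1090 / 0.589 = 1851 g.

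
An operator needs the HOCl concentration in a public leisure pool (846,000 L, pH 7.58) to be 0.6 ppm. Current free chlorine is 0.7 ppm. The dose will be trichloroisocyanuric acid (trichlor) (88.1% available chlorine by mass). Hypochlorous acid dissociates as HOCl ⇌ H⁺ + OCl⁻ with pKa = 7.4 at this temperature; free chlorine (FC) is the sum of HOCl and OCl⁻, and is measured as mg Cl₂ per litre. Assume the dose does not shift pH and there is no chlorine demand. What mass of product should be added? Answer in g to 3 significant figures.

776 g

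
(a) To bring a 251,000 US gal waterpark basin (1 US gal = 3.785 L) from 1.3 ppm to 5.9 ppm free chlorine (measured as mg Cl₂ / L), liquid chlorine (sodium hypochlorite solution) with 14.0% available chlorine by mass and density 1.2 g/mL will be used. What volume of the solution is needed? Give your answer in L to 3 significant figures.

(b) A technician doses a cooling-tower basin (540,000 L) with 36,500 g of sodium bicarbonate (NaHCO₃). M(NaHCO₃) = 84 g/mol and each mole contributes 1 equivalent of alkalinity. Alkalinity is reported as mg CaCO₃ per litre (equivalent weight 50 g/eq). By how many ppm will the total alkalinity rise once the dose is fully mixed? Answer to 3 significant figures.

(a) 26.0 L; (b) 40.2 ppm

(a) Volume: 251,000 US gal × 3.785 L/gal = 950,035 L.
(a) Chlorine deficit: 5.9 − 1.3 = 4.6 ppm = 4.6 mg/L as Cl₂.
(a) Cl₂ equivalent needed: 4.6 mg/L × 950,035 L = 4,370,000 mg = 4370 g.
(a) Product at 14.0% available chlorine: 4370 / 0.14 = 31,220 g.
(a) Volume at density 1.2 g/mL: 31,220 g ÷ 1.2 g/mL = 26,010 mL.

(b) Moles of NaHCO₃: 36,500 g ÷ 84 g/mol = 434.5 mol → 434.5 eq of alkalinity.
(b) As CaCO₃: 434.5 eq × 50 g/eq = 21,730 g.
(b) Rise: 21,730 g / 540,000 L × 1000 = 40.23 mg/L.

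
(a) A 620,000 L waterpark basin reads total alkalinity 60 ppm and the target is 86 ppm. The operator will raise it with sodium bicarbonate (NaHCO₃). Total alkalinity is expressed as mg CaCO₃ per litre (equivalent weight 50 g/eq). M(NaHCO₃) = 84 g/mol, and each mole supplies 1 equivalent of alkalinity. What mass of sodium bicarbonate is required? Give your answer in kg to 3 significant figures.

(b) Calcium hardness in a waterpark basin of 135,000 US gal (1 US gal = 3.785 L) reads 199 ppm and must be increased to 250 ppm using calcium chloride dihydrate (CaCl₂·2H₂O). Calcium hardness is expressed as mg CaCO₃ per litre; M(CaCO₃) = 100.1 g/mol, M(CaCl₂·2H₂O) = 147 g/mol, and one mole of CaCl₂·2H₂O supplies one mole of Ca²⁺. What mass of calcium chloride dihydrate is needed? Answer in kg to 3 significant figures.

(a) Alkalinity to add: (86 − 60) = 26 mg/L as CaCO₃ × 620,000 L = 16,120 g as CaCO₃.
(a) Equivalents: 16,120 g ÷ 50 g/eq = 322.4 eq.
(a) NaHCO₃ supplies 1 eq per mole → 322.4 mol.
(a) Mass: 322.4 mol × 84 g/mol = 27,080 g.

(b) Volume: 135,000 US gal × 3.785 L/gal = 510,975 L.
(b) Hardness to add: (250 − 199) = 51 mg/L as CaCO₃ × 510,975 L = 26,060 g as CaCO₃.
(b) Moles of Ca²⁺ (1 mol Ca²⁺ ≡ 1 mol CaCO₃): 26,060 / 100.1 g/mol = 260.3 mol.
(b) Mass of CaCl₂·2H₂O: 260.3 × 147 = 38,270 g.

(a) 27.1 kg; (b) 38.3 kg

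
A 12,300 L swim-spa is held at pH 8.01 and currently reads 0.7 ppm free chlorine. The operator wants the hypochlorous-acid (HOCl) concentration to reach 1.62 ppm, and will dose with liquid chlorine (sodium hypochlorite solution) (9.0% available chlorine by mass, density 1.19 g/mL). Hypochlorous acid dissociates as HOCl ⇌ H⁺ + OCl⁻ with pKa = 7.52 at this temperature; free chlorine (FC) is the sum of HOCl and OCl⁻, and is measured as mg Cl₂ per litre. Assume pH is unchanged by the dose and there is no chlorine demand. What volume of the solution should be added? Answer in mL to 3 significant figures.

[OCl⁻]/[HOCl] = 10^(pH − pKa) = 10^(8.01 − 7.52) = 3.09; fraction as HOCl = 1/(1 + 3.09) = 0.2445.
Free chlorine required for 1.62 ppm HOCl: 1.62 / 0.2445 = 6.626 ppm.
FC to add: 6.626 − 0.7 = 5.926 mg/L as Cl₂.
Cl₂ equivalent: 5.926 mg/L × 12,300 L = 72.89 g.
Product at 9.0% available Cl: 72.89 / 0.09 = 809.9 g.
Volume: 809.9 g ÷ 1.19 g/mL = 680.6 mL.

681 mL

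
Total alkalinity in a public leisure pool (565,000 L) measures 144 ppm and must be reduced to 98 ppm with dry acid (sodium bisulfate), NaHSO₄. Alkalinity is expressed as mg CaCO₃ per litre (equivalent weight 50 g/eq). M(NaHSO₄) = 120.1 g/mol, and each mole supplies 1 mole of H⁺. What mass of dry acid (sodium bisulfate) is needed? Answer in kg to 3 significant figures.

Alkalinity to neutralize: (144 − 98) = 46 mg/L as CaCO₃ × 565,000 L = 25,990 g as CaCO₃.
Equivalents of H⁺ required: 25,990 ÷ 50 g/eq = 519.8 eq = 519.8 mol NaHSO₄.
Mass of NaHSO₄: 519.8 × 120.1 = 62,430 g.

62.4 kg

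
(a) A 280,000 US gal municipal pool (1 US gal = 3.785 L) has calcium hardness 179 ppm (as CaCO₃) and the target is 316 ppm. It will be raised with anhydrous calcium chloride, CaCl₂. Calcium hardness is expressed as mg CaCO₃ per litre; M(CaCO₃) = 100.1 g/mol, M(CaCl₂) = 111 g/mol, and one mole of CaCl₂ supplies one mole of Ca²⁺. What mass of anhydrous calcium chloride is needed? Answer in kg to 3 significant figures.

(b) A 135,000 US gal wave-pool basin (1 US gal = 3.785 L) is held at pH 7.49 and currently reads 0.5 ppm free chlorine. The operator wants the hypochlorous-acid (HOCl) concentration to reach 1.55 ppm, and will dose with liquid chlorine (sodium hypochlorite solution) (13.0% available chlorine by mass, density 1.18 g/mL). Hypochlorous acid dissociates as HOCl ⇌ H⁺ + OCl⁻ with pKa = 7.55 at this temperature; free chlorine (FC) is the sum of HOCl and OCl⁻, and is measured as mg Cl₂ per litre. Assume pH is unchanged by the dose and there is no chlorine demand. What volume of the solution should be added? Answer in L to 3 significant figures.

(a) 161 kg; (b) 7.99 L

(a) Volume: 280,000 US gal × 3.785 L/gal = 1,059,800 L.
(a) Hardness to add: (316 − 179) = 137 mg/L as CaCO₃ × 1,059,800 L = 145,200 g as CaCO₃.
(a) Moles of Ca²⁺ (1 mol Ca²⁺ ≡ 1 mol CaCO₃): 145,200 / 100.1 g/mol = 1450 mol.
(a) Mass of CaCl₂: 1450 × 111 = 161,000 g.

(b) Volume: 135,000 US gal × 3.785 L/gal = 510,975 L.
(b) [OCl⁻]/[HOCl] = 10^(pH − pKa) = 10^(7.49 − 7.55) = 0.871; fraction as HOCl = 1/(1 + 0.871) = 0.5345.
(b) Free chlorine required for 1.55 ppm HOCl: 1.55 / 0.5345 = 2.9 ppm.
(b) FC to add: 2.9 − 0.5 = 2.4 mg/L as Cl₂.
(b) Cl₂ equivalent: 2.4 mg/L × 510,975 L = 1226 g.
(b) Product at 13.0% available Cl: 1226 / 0.13 = 9433 g.
(b) Volume: 9433 g ÷ 1.18 g/mL = 7994 mL.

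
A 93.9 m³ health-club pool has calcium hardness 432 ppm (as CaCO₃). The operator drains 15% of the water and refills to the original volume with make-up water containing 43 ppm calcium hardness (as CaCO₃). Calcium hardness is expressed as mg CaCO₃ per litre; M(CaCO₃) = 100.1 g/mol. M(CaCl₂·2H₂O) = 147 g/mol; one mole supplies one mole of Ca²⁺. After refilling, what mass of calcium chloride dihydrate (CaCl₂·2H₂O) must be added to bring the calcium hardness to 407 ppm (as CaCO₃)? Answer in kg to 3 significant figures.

4.60 kg

Volume: 93.9 m³ = 93,900 L.
After draining 15% and refilling: 432 × 0.85 + 43 × 0.15 = 373.65 ppm.
Deficit to target: 407 − 373.65 = 33.35 mg/L.
As CaCO₃: 33.35 mg/L × 93,900 L = 3132 g; ÷ 100.1 = 31.28 mol Ca²⁺.
Mass: 31.28 × 147 = 4599 g.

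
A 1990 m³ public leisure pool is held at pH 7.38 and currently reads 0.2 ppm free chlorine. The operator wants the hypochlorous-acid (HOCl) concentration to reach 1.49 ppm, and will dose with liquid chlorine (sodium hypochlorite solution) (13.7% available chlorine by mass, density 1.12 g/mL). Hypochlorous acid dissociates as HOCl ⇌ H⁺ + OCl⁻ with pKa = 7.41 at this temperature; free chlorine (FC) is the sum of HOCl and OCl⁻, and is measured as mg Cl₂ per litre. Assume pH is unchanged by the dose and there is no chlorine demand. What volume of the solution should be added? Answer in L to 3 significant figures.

Volume: 1990 m³ = 1,990,000 L.
[OCl⁻]/[HOCl] = 10^(pH − pKa) = 10^(7.38 − 7.41) = 0.9333; fraction as HOCl = 1/(1 + 0.9333) = 0.5173.
Free chlorine required for 1.49 ppm HOCl: 1.49 / 0.5173 = 2.881 ppm.
FC to add: 2.881 − 0.2 = 2.681 mg/L as Cl₂.
Cl₂ equivalent: 2.681 mg/L × 1,990,000 L = 5334 g.
Product at 13.7% available Cl: 5334 / 0.137 = 38,940 g.
Volume: 38,940 g ÷ 1.12 g/mL = 34,760 mL.

34.8 L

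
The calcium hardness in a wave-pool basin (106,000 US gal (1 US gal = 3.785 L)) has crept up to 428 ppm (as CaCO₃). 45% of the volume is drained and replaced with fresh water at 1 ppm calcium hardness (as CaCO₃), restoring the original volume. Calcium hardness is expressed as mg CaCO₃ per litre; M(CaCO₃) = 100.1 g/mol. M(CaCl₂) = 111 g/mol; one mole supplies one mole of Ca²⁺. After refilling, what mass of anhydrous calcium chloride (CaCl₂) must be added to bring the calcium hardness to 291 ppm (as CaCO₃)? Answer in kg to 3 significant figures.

Volume: 106,000 US gal × 3.785 L/gal = 401,210 L.
After draining 45% and refilling: 428 × 0.55 + 1 × 0.45 = 235.85 ppm.
Deficit to target: 291 − 235.85 = 55.15 mg/L.
As CaCO₃: 55.15 mg/L × 401,210 L = 22,130 g; ÷ 100.1 = 221 mol Ca²⁺.
Mass: 221 × 111 = 24,540 g.

24.5 kg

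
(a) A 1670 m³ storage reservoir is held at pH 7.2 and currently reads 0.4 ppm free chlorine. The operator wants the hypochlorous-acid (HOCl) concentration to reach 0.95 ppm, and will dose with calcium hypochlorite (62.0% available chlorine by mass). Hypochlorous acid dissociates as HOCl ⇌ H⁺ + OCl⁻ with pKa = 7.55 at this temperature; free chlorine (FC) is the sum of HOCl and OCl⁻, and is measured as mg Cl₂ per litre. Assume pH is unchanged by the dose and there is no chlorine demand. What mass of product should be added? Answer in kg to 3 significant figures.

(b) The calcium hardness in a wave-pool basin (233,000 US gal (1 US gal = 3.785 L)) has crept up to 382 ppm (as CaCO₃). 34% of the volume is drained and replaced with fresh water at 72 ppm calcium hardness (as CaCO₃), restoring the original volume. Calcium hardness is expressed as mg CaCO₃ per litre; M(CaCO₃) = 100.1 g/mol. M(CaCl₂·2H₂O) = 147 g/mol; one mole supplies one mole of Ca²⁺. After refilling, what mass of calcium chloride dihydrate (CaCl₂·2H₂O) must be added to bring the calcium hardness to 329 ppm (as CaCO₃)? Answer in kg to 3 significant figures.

(a) 2.62 kg; (b) 67.9 kg

(a) Volume: 1670 m³ = 1,670,000 L.
(a) [OCl⁻]/[HOCl] = 10^(pH − pKa) = 10^(7.2 − 7.55) = 0.4467; fraction as HOCl = 1/(1 + 0.4467) = 0.6912.
(a) Free chlorine required for 0.95 ppm HOCl: 0.95 / 0.6912 = 1.374 ppm.
(a) FC to add: 1.374 − 0.4 = 0.9743 mg/L as Cl₂.
(a) Cl₂ equivalent: 0.9743 mg/L × 1,670,000 L = 1627 g.
(a) Product at 62.0% available Cl: 1627 / 0.62 = 2624 g.

(b) Volume: 233,000 US gal × 3.785 L/gal = 881,905 L.
(b) After draining 34% and refilling: 382 × 0.66 + 72 × 0.34 = 276.6 ppm.
(b) Deficit to target: 329 − 276.6 = 52.4 mg/L.
(b) As CaCO₃: 52.4 mg/L × 881,905 L = 46,210 g; ÷ 100.1 = 461.7 mol Ca²⁺.
(b) Mass: 461.7 × 147 = 67,860 g.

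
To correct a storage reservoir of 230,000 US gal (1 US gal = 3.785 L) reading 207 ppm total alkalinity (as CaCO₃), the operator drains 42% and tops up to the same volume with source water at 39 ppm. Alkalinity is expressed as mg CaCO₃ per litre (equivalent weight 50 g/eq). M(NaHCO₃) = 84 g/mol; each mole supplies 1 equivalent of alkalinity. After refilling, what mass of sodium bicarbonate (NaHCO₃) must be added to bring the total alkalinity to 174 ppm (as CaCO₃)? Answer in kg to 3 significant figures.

54.9 kg

Volume: 230,000 US gal × 3.785 L/gal = 870,550 L.
After draining 42% and refilling: 207 × 0.58 + 39 × 0.42 = 136.44 ppm.
Deficit to target: 174 − 136.44 = 37.56 mg/L.
As CaCO₃: 37.56 mg/L × 870,550 L = 32,700 g; ÷ 50 g/eq ÷ 1 = 654 mol NaHCO₃.
Mass: 654 × 84 = 54,930 g.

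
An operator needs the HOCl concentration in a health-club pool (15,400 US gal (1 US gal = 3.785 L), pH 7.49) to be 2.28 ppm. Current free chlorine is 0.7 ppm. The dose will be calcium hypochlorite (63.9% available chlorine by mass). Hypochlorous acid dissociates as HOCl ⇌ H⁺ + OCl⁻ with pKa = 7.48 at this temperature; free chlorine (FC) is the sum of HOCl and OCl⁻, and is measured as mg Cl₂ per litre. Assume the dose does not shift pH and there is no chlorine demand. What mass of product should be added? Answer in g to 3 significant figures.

Volume: 15,400 US gal × 3.785 L/gal = 58,289 L.
[OCl⁻]/[HOCl] = 10^(pH − pKa) = 10^(7.49 − 7.48) = 1.023; fraction as HOCl = 1/(1 + 1.023) = 0.4942.
Free chlorine required for 2.28 ppm HOCl: 2.28 / 0.4942 = 4.613 ppm.
FC to add: 4.613 − 0.7 = 3.913 mg/L as Cl₂.
Cl₂ equivalent: 3.913 mg/L × 58,289 L = 228.1 g.
Product at 63.9% available Cl: 228.1 / 0.639 = 357 g.

357 g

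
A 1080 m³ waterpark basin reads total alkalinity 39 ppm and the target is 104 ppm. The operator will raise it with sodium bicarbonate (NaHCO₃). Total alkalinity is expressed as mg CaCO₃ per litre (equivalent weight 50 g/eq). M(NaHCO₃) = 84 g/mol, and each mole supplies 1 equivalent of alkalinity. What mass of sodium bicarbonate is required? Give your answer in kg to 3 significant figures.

Volume: 1080 m³ = 1,080,000 L.
Alkalinity to add: (104 − 39) = 65 mg/L as CaCO₃ × 1,080,000 L = 70,200 g as CaCO₃.
Equivalents: 70,200 g ÷ 50 g/eq = 1404 eq.
NaHCO₃ supplies 1 eq per mole → 1404 mol.
Mass: 1404 mol × 84 g/mol = 117,900 g.

118 kg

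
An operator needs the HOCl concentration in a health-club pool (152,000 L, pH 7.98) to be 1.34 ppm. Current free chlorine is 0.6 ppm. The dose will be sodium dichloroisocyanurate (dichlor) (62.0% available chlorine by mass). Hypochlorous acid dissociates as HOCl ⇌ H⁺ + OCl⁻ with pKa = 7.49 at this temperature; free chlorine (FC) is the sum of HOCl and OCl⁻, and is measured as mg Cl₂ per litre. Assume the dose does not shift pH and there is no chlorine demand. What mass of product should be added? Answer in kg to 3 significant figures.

1.20 kg

[OCl⁻]/[HOCl] = 10^(pH − pKa) = 10^(7.98 − 7.49) = 3.09; fraction as HOCl = 1/(1 + 3.09) = 0.2445.
Free chlorine required for 1.34 ppm HOCl: 1.34 / 0.2445 = 5.481 ppm.
FC to add: 5.481 − 0.6 = 4.881 mg/L as Cl₂.
Cl₂ equivalent: 4.881 mg/L × 152,000 L = 741.9 g.
Product at 62.0% available Cl: 741.9 / 0.62 = 1197 g.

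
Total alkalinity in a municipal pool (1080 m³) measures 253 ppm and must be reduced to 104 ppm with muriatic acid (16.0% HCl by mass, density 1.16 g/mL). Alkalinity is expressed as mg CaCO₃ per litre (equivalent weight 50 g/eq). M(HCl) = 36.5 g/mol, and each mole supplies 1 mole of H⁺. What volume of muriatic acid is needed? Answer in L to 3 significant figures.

633 L

Volume: 1080 m³ = 1,080,000 L.
Alkalinity to neutralize: (253 − 104) = 149 mg/L as CaCO₃ × 1,080,000 L = 160,900 g as CaCO₃.
Equivalents of H⁺ required: 160,900 ÷ 50 g/eq = 3218 eq = 3218 mol HCl.
Mass of HCl: 3218 × 36.5 = 117,500 g.
Mass of 16.0% solution: 117,500 / 0.16 = 734,200 g.
Volume: 734,200 g ÷ 1.16 g/mL = 632,900 mL.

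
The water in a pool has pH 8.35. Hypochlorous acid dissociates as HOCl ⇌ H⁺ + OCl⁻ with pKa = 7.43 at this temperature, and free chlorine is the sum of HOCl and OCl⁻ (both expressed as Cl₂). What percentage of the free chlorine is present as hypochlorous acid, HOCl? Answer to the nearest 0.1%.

[OCl⁻]/[HOCl] = 10^(pH − pKa) = 10^(8.35 − 7.43) = 10^0.92 = 8.318.
Fraction as HOCl = 1 / (1 + 8.318) = 0.1073.

10.7%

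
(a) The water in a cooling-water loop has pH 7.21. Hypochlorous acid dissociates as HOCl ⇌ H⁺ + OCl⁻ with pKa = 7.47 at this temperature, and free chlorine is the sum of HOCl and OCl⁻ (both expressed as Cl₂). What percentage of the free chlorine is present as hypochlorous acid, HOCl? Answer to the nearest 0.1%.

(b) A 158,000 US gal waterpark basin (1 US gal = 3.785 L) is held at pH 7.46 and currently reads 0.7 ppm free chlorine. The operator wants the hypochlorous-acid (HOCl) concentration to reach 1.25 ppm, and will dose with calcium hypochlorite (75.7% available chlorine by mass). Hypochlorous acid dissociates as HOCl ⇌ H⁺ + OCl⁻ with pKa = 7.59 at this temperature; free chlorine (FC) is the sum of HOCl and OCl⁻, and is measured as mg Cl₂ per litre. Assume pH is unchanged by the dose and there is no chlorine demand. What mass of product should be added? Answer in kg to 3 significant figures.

(a) 64.5%; (b) 1.17 kg

(a) [OCl⁻]/[HOCl] = 10^(pH − pKa) = 10^(7.21 − 7.47) = 10^-0.26 = 0.5495.
(a) Fraction as HOCl = 1 / (1 + 0.5495) = 0.6454.

(b) Volume: 158,000 US gal × 3.785 L/gal = 598,030 L.
(b) [OCl⁻]/[HOCl] = 10^(pH − pKa) = 10^(7.46 − 7.59) = 0.7413; fraction as HOCl = 1/(1 + 0.7413) = 0.5743.
(b) Free chlorine required for 1.25 ppm HOCl: 1.25 / 0.5743 = 2.177 ppm.
(b) FC to add: 2.177 − 0.7 = 1.477 mg/L as Cl₂.
(b) Cl₂ equivalent: 1.477 mg/L × 598,030 L = 883.1 g.
(b) Product at 75.7% available Cl: 883.1 / 0.757 = 1167 g.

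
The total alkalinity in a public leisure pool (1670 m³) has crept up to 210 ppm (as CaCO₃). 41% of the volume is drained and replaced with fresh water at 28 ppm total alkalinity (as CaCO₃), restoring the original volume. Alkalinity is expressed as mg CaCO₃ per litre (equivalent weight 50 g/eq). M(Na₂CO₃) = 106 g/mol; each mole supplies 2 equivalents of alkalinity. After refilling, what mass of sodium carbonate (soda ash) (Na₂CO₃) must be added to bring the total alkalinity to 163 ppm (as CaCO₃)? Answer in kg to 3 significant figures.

Volume: 1670 m³ = 1,670,000 L.
After draining 41% and refilling: 210 × 0.59 + 28 × 0.41 = 135.38 ppm.
Deficit to target: 163 − 135.38 = 27.62 mg/L.
As CaCO₃: 27.62 mg/L × 1,670,000 L = 46,130 g; ÷ 50 g/eq ÷ 2 = 461.3 mol Na₂CO₃.
Mass: 461.3 × 106 = 48,890 g.

48.9 kg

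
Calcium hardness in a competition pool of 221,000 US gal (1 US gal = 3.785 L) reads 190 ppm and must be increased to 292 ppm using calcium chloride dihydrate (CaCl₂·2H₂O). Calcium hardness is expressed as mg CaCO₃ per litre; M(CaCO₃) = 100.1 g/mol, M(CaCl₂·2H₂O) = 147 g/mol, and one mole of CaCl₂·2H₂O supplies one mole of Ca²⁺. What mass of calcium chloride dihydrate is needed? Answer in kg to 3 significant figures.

125 kg

Volume: 221,000 US gal × 3.785 L/gal = 836,485 L.
Hardness to add: (292 − 190) = 102 mg/L as CaCO₃ × 836,485 L = 85,320 g as CaCO₃.
Moles of Ca²⁺ (1 mol Ca²⁺ ≡ 1 mol CaCO₃): 85,320 / 100.1 g/mol = 852.4 mol.
Mass of CaCl₂·2H₂O: 852.4 × 147 = 125,300 g.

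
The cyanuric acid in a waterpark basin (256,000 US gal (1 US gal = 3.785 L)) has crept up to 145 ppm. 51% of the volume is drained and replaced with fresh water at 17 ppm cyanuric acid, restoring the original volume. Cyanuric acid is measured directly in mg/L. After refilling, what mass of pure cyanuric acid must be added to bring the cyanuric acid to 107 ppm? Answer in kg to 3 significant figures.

Volume: 256,000 US gal × 3.785 L/gal = 968,960 L.
After draining 51% and refilling: 145 × 0.49 + 17 × 0.51 = 79.72 ppm.
Deficit to target: 107 − 79.72 = 27.28 mg/L.
Mass: 27.28 mg/L × 968,960 L = 26,430 g cyanuric acid.

26.4 kg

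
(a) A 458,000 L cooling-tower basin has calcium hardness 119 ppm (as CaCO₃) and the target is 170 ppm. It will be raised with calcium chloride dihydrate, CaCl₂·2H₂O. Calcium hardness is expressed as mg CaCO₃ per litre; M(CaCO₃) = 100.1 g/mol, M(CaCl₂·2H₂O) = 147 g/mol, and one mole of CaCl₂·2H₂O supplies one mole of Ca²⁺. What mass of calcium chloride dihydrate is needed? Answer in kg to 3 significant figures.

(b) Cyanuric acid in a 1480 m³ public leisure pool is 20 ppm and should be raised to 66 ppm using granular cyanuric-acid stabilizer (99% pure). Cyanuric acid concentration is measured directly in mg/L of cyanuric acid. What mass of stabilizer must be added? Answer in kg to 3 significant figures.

(a) Hardness to add: (170 − 119) = 51 mg/L as CaCO₃ × 458,000 L = 23,360 g as CaCO₃.
(a) Moles of Ca²⁺ (1 mol Ca²⁺ ≡ 1 mol CaCO₃): 23,360 / 100.1 g/mol = 233.3 mol.
(a) Mass of CaCl₂·2H₂O: 233.3 × 147 = 34,300 g.

(b) Volume: 1480 m³ = 1,480,000 L.
(b) CYA to add: (66 − 20) = 46 mg/L × 1,480,000 L = 68,080 g cyanuric acid.
(b) At 99% purity: 68,080 / 0.99 = 68,770 g product.

(a) 34.3 kg; (b) 68.8 kg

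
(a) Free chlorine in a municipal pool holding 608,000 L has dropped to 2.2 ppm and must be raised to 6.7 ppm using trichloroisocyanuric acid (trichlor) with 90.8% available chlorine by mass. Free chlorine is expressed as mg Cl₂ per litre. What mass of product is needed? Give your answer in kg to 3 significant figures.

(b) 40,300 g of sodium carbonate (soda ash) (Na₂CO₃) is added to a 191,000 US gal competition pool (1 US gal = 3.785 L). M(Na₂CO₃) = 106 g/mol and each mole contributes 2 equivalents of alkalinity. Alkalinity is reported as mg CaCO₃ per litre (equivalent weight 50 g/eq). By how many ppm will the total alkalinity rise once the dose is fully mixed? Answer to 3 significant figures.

(a) Chlorine deficit: 6.7 − 2.2 = 4.5 ppm = 4.5 mg/L as Cl₂.
(a) Cl₂ equivalent needed: 4.5 mg/L × 608,000 L = 2,736,000 mg = 2736 g.
(a) Product at 90.8% available chlorine: 2736 / 0.908 = 3013 g.

(b) Volume: 191,000 US gal × 3.785 L/gal = 722,935 L.
(b) Moles of Na₂CO₃: 40,300 g ÷ 106 g/mol = 380.2 mol → 760.4 eq of alkalinity.
(b) As CaCO₃: 760.4 eq × 50 g/eq = 38,020 g.
(b) Rise: 38,020 g / 722,935 L × 1000 = 52.59 mg/L.

(a) 3.01 kg; (b) 52.6 ppm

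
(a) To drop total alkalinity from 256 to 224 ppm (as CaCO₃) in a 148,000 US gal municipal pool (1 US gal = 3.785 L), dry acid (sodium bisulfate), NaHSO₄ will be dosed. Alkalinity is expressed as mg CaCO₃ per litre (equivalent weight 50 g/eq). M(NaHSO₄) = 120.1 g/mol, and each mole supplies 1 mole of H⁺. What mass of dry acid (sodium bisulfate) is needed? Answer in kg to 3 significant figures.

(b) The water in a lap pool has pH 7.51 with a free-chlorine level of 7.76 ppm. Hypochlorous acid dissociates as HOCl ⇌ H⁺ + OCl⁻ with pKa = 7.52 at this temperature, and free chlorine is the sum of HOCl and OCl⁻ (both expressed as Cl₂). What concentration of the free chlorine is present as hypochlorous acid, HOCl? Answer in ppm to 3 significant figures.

(a) 43.1 kg; (b) 3.92 ppm

(a) Volume: 148,000 US gal × 3.785 L/gal = 560,180 L.
(a) Alkalinity to neutralize: (256 − 224) = 32 mg/L as CaCO₃ × 560,180 L = 17,930 g as CaCO₃.
(a) Equivalents of H⁺ required: 17,930 ÷ 50 g/eq = 358.5 eq = 358.5 mol NaHSO₄.
(a) Mass of NaHSO₄: 358.5 × 120.1 = 43,060 g.

(b) [OCl⁻]/[HOCl] = 10^(pH − pKa) = 10^(7.51 − 7.52) = 10^-0.01 = 0.9772.
(b) Fraction as HOCl = 1 / (1 + 0.9772) = 0.5058.
(b) HOCl = 0.5058 × 7.76 ppm = 3.925 ppm.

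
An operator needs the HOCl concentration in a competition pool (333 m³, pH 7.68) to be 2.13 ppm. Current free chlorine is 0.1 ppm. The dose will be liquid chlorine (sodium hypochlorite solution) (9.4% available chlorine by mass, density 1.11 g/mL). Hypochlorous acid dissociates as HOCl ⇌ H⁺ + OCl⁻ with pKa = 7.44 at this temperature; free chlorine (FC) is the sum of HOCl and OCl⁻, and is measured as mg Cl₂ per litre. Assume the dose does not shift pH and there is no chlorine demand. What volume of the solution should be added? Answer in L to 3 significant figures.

Volume: 333 m³ = 333,000 L.
[OCl⁻]/[HOCl] = 10^(pH − pKa) = 10^(7.68 − 7.44) = 1.738; fraction as HOCl = 1/(1 + 1.738) = 0.3653.
Free chlorine required for 2.13 ppm HOCl: 2.13 / 0.3653 = 5.832 ppm.
FC to add: 5.832 − 0.1 = 5.732 mg/L as Cl₂.
Cl₂ equivalent: 5.732 mg/L × 333,000 L = 1909 g.
Product at 9.4% available Cl: 1909 / 0.094 = 20,300 g.
Volume: 20,300 g ÷ 1.11 g/mL = 18,290 mL.

18.3 L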